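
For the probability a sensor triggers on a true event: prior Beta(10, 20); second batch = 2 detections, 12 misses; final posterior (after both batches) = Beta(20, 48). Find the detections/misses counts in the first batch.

8 detections and 16 misses

Because Beta–binomial updating is additive in the counts, the combined data contributed (α_post−α_prior, β_post−β_prior) successes and failures.
Total across both batches: 20−10=10 detections, 48−20=28 misses.
Subtract the second batch: 10−2=8 detections and 28−12=16 misses.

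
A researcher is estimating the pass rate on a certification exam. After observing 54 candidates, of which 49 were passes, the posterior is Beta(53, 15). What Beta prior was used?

Beta is conjugate to the binomial likelihood: posterior = Beta(α+s, β+f).
Subtract the data counts: 53−49=4, 15−5=10.

Beta(4, 10)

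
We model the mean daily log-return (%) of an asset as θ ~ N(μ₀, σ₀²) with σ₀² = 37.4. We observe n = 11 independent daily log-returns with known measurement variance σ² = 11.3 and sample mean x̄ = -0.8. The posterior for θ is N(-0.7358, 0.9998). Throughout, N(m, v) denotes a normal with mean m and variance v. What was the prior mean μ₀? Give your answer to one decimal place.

With known observation variance, the Normal–Normal posterior has precision τ_n = τ₀ + n/σ² and mean μ_n = (τ₀μ₀ + (n/σ²)x̄)/τ_n.
Here τ₀ = 1/37.4 = 0.026738 and τ_data = 11/11.3 = 0.973451, so τ_n = 1.000189.
Rearranging for μ₀: μ₀ = (μ_n·τ_n − τ_data·x̄)/τ₀ = (-0.7358·1.000189 − 0.973451·-0.8) / 0.026738 = 0.042822/0.026738 ≈ 1.6.

μ₀ = 1.6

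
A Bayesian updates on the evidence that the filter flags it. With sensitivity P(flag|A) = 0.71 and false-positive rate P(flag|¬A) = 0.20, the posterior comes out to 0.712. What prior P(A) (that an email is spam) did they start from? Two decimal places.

In odds form, posterior odds = prior odds × likelihood ratio, so prior odds = posterior odds ÷ LR.
Posterior odds = 0.712/(1−0.712) = 2.4722. LR = 0.71/0.20 = 3.5500.
Prior odds = 2.4722/3.5500 = 0.6964, so P(A) = 0.6964/(1+0.6964) ≈ 0.41.

P(A) = 0.41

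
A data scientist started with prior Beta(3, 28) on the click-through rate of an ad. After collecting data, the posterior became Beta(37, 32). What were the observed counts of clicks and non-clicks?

34 clicks and 4 non-clicks

Beta is conjugate to the binomial likelihood: posterior = Beta(a+s, b+f).
Match parameters: s=37−3=34, f=32−28=4.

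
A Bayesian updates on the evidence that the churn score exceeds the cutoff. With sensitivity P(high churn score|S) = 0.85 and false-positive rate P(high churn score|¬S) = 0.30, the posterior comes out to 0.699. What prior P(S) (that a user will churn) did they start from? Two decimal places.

P(S) = 0.45

In odds form, posterior odds = prior odds × likelihood ratio, so prior odds = posterior odds ÷ LR.
Posterior odds = 0.699/(1−0.699) = 2.3223. LR = 0.85/0.30 = 2.8333.
Prior odds = 2.3223/2.8333 = 0.8196, so P(S) = 0.8196/(1+0.8196) ≈ 0.45.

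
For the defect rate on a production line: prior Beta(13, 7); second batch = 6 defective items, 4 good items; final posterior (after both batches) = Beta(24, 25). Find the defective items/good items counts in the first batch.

5 defective items and 14 good items

Sequential conjugate updates are equivalent to a single update on the pooled data, so total successes = posterior α − prior α and total failures = posterior β − prior β.
Total across both batches: 24−13=11 defective items, 25−7=18 good items.
Subtract the second batch: 11−6=5 defective items and 18−4=14 good items.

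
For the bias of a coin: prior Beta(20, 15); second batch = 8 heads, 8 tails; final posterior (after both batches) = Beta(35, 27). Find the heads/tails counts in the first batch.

7 heads and 4 tails

Because Beta–binomial updating is additive in the counts, the combined data contributed (α_post−α_prior, β_post−β_prior) successes and failures.
Total across both batches: 35−20=15 heads, 27−15=12 tails.
Subtract the second batch: 15−8=7 heads and 12−8=4 tails.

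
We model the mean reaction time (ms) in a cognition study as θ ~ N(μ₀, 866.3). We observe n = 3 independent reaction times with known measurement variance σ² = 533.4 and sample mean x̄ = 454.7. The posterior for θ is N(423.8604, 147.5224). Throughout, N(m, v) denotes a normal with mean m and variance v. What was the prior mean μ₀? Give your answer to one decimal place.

With known observation variance, the Normal–Normal posterior has precision τ_n = τ₀ + n/σ² and mean μ_n = (τ₀μ₀ + (n/σ²)x̄)/τ_n.
Here τ₀ = 1/866.3 = 0.001154 and τ_data = 3/533.4 = 0.005624, so τ_n = 0.006778.
Rearranging for μ₀: μ₀ = (μ_n·τ_n − τ_data·x̄)/τ₀ = (423.8604·0.006778 − 0.005624·454.7) / 0.001154 = 0.315693/0.001154 ≈ 273.6.

μ₀ = 273.6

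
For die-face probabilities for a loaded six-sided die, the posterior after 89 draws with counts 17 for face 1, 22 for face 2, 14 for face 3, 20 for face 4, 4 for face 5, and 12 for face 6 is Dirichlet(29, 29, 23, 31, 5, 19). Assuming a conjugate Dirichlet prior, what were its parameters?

Dirichlet(12, 7, 9, 11, 1, 7)

For a Dirichlet(α) prior with multinomial counts c, the posterior is Dirichlet(α + c) componentwise.
Subtract each count from the matching posterior parameter: 29−17=12, 29−22=7, 23−14=9, 31−20=11, 5−4=1, 19−12=7.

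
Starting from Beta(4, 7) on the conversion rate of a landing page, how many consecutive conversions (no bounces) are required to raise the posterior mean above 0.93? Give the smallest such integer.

k = 90

After k conversions and 0 bounces the posterior is Beta(4+k, 7), with mean (4+k)/(4+7+k).
Set (4+k)/(11+k) > 0.93 and solve: k > (0.93·11 − 4)/(1 − 0.93) = 89.000.
The smallest integer exceeding 89.000 is 90, and checking k=90: (94)/(101) = 0.9307 > 0.93.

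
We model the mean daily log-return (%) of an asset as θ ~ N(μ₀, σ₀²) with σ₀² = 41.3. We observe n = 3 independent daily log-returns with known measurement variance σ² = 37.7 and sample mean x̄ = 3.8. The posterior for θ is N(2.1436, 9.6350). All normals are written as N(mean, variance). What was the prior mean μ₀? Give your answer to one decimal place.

The posterior mean is a precision-weighted average: μ_n = (τ₀μ₀ + τ_data·x̄)/(τ₀+τ_data), with τ₀=1/σ₀² and τ_data=n/σ².
Here τ₀ = 1/41.3 = 0.024213 and τ_data = 3/37.7 = 0.079576, so τ_n = 0.103789.
Rearranging for μ₀: μ₀ = (μ_n·τ_n − τ_data·x̄)/τ₀ = (2.1436·0.103789 − 0.079576·3.8) / 0.024213 = -0.079907/0.024213 ≈ -3.3.

μ₀ = -3.3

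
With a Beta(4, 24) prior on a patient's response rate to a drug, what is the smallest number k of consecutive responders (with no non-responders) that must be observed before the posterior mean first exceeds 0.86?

k = 144

After k responders and 0 non-responders the posterior is Beta(4+k, 24), with mean (4+k)/(4+24+k).
Set (4+k)/(28+k) > 0.86 and solve: k > (0.86·28 − 4)/(1 − 0.86) = 143.429.
The smallest integer exceeding 143.429 is 144.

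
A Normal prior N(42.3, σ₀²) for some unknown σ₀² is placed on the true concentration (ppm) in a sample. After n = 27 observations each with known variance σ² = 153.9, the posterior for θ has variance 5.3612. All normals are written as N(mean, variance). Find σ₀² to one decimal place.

For the Normal–Normal model with known σ², precisions add: τ_n = τ₀ + n/σ².
So 1/σ₀² = 1/5.3612 − 27/153.9 = 0.186525 − 0.175439 = 0.011086.
Hence σ₀² = 1/0.011086 ≈ 90.2.

σ₀² = 90.2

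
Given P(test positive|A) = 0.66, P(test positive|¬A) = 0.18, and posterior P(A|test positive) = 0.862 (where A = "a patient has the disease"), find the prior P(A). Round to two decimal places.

P(A) = 0.63

In odds form, posterior odds = prior odds × likelihood ratio, so prior odds = posterior odds ÷ LR.
Posterior odds = 0.862/(1−0.862) = 6.2464. LR = 0.66/0.18 = 3.6667.
Prior odds = 6.2464/3.6667 = 1.7035, so P(A) = 1.7035/(1+1.7035) ≈ 0.63.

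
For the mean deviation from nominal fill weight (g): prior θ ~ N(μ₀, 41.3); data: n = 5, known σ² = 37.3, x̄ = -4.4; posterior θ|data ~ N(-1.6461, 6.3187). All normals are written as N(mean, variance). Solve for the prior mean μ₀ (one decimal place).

μ₀ = 13.6

With known observation variance, the Normal–Normal posterior has precision τ_n = τ₀ + n/σ² and mean μ_n = (τ₀μ₀ + (n/σ²)x̄)/τ_n.
Here τ₀ = 1/41.3 = 0.024213 and τ_data = 5/37.3 = 0.134048, so τ_n = 0.158261.
Rearranging for μ₀: μ₀ = (μ_n·τ_n − τ_data·x̄)/τ₀ = (-1.6461·0.158261 − 0.134048·-4.4) / 0.024213 = 0.329298/0.024213 ≈ 13.6.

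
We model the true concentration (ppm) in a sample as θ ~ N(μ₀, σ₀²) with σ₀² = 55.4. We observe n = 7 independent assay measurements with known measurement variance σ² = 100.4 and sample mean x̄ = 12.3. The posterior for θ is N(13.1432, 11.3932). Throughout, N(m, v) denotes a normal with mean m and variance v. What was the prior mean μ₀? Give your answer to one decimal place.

μ₀ = 16.4

The posterior mean is a precision-weighted average: μ_n = (τ₀μ₀ + τ_data·x̄)/(τ₀+τ_data), with τ₀=1/σ₀² and τ_data=n/σ².
Here τ₀ = 1/55.4 = 0.018051 and τ_data = 7/100.4 = 0.069721, so τ_n = 0.087772.
Rearranging for μ₀: μ₀ = (μ_n·τ_n − τ_data·x̄)/τ₀ = (13.1432·0.087772 − 0.069721·12.3) / 0.018051 = 0.296037/0.018051 ≈ 16.4.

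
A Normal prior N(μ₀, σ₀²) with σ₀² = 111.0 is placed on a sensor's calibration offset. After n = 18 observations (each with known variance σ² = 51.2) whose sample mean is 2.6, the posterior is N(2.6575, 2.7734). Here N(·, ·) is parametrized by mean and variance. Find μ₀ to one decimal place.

μ₀ = 4.9

The posterior mean is a precision-weighted average: μ_n = (τ₀μ₀ + τ_data·x̄)/(τ₀+τ_data), with τ₀=1/σ₀² and τ_data=n/σ².
Here τ₀ = 1/111.0 = 0.009009 and τ_data = 18/51.2 = 0.351562, so τ_n = 0.360571.
Rearranging for μ₀: μ₀ = (μ_n·τ_n − τ_data·x̄)/τ₀ = (2.6575·0.360571 − 0.351562·2.6) / 0.009009 = 0.044156/0.009009 ≈ 4.9.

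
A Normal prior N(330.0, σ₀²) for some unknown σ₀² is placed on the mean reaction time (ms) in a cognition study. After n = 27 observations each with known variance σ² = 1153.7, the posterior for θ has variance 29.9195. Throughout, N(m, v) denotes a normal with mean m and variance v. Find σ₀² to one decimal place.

For the Normal–Normal model with known σ², precisions add: τ_n = τ₀ + n/σ².
So 1/σ₀² = 1/29.9195 − 27/1153.7 = 0.033423 − 0.023403 = 0.010020.
Hence σ₀² = 1/0.010020 ≈ 99.8.

σ₀² = 99.8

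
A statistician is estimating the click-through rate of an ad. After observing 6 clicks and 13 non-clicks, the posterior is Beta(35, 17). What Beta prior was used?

Beta(29, 4)

Under Beta–binomial conjugacy the posterior parameters are (a+s, b+f).
Subtract the data counts: 35−6=29, 17−13=4.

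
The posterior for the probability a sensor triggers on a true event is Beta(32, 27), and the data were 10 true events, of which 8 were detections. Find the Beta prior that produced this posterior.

A Beta(α, β) prior with s successes and f failures in binomial data gives a Beta(α+s, β+f) posterior.
So α = 32 − 8 = 24 and β = 27 − 2 = 25.

Beta(24, 25)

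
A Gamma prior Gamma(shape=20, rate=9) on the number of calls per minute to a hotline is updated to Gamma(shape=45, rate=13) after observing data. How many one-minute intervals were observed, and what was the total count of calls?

n = 4 one-minute intervals with total 25 calls

A Gamma(α, β) prior (rate parametrization) on a Poisson rate with n observations summing to S gives posterior Gamma(α+S, β+n).
Matching: Σxᵢ = 45 − 20 = 25 and n = 13 − 9 = 4.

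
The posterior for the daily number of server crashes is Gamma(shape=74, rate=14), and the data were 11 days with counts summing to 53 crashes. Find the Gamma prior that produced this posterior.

Gamma(shape=21, rate=3)

Gamma–Poisson conjugacy: posterior shape = α + Σxᵢ, posterior rate = β + n.
So α = 74 − 53 = 21 and β = 14 − 11 = 3.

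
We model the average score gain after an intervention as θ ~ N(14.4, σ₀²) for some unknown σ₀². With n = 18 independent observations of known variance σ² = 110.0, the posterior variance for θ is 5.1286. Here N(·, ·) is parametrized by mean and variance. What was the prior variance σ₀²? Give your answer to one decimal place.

σ₀² = 31.9

Posterior precision equals prior precision plus data precision: 1/σ_n² = 1/σ₀² + n/σ².
So 1/σ₀² = 1/5.1286 − 18/110.0 = 0.194985 − 0.163636 = 0.031349.
Hence σ₀² = 1/0.031349 ≈ 31.9.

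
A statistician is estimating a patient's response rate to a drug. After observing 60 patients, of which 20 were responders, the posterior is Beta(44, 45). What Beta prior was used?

Beta is conjugate to the binomial likelihood: posterior = Beta(a+s, b+f).
So a = 44 − 20 = 24 and b = 45 − 40 = 5.

Beta(24, 5)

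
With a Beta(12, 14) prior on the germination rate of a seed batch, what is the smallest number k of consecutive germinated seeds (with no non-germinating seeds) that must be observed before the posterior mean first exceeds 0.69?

After k germinated seeds and 0 non-germinating seeds the posterior is Beta(12+k, 14), with mean (12+k)/(12+14+k).
Set (12+k)/(26+k) > 0.69 and solve: k > (0.69·26 − 12)/(1 − 0.69) = 19.161.
The smallest integer exceeding 19.161 is 20, and checking k=20: (32)/(46) = 0.6957 > 0.69.

k = 20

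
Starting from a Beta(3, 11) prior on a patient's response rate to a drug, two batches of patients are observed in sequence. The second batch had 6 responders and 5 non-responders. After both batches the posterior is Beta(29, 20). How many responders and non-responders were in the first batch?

20 responders and 4 non-responders

Because Beta–binomial updating is additive in the counts, the combined data contributed (α_post−α_prior, β_post−β_prior) successes and failures.
Total across both batches: 29−3=26 responders, 20−11=9 non-responders.
Subtract the second batch: 26−6=20 responders and 9−5=4 non-responders.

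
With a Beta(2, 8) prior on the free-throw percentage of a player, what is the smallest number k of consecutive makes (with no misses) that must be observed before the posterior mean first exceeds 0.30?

After k makes and 0 misses the posterior is Beta(2+k, 8), with mean (2+k)/(2+8+k).
Set (2+k)/(10+k) > 0.30 and solve: k > (0.30·10 − 2)/(1 − 0.30) = 1.429.
The smallest integer exceeding 1.429 is 2, and checking k=2: (4)/(12) = 0.3333 > 0.30.

k = 2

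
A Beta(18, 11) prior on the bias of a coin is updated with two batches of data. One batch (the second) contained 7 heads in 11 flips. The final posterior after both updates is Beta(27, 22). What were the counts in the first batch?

Sequential conjugate updates are equivalent to a single update on the pooled data, so total successes = posterior α − prior α and total failures = posterior β − prior β.
Total across both batches: 27−18=9 heads, 22−11=11 tails.
Subtract the second batch: 9−7=2 heads and 11−4=7 tails.

2 heads and 7 tails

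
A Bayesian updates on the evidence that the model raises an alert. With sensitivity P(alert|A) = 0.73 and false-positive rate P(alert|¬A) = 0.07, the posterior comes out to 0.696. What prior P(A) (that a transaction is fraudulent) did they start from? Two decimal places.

P(A) = 0.18

In odds form, posterior odds = prior odds × likelihood ratio, so prior odds = posterior odds ÷ LR.
Posterior odds = 0.696/(1−0.696) = 2.2895. LR = 0.73/0.07 = 10.4286.
Prior odds = 2.2895/10.4286 = 0.2195, so P(A) = 0.2195/(1+0.2195) ≈ 0.18.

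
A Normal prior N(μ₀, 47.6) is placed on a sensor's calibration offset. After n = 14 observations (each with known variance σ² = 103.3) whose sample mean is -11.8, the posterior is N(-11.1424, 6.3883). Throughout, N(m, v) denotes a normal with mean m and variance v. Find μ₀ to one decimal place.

With known observation variance, the Normal–Normal posterior has precision τ_n = τ₀ + n/σ² and mean μ_n = (τ₀μ₀ + (n/σ²)x̄)/τ_n.
Here τ₀ = 1/47.6 = 0.021008 and τ_data = 14/103.3 = 0.135528, so τ_n = 0.156536.
Rearranging for μ₀: μ₀ = (μ_n·τ_n − τ_data·x̄)/τ₀ = (-11.1424·0.156536 − 0.135528·-11.8) / 0.021008 = -0.144956/0.021008 ≈ -6.9.

μ₀ = -6.9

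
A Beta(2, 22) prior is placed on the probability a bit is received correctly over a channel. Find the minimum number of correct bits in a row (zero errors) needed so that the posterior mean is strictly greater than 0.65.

k = 39

After k correct bits and 0 errors the posterior is Beta(2+k, 22), with mean (2+k)/(2+22+k).
Set (2+k)/(24+k) > 0.65 and solve: k > (0.65·24 − 2)/(1 − 0.65) = 38.857.
The smallest integer exceeding 38.857 is 39.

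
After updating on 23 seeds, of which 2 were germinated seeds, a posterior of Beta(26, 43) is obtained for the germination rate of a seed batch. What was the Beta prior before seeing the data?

Beta(24, 22)

A Beta(a, b) prior with s successes and f failures in binomial data gives a Beta(a+s, b+f) posterior.
So a = 26 − 2 = 24 and b = 43 − 21 = 22.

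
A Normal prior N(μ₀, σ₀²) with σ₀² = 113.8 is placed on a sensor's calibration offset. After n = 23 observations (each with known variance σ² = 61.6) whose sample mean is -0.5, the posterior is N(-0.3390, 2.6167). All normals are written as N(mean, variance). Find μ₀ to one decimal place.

μ₀ = 6.5

The posterior mean is a precision-weighted average: μ_n = (τ₀μ₀ + τ_data·x̄)/(τ₀+τ_data), with τ₀=1/σ₀² and τ_data=n/σ².
Here τ₀ = 1/113.8 = 0.008787 and τ_data = 23/61.6 = 0.373377, so τ_n = 0.382164.
Rearranging for μ₀: μ₀ = (μ_n·τ_n − τ_data·x̄)/τ₀ = (-0.3390·0.382164 − 0.373377·-0.5) / 0.008787 = 0.057135/0.008787 ≈ 6.5.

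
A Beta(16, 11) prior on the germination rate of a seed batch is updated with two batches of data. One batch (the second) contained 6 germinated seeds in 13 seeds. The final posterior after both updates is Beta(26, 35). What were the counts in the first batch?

4 germinated seeds and 17 non-germinating seeds

Because Beta–binomial updating is additive in the counts, the combined data contributed (α_post−α_prior, β_post−β_prior) successes and failures.
Total across both batches: 26−16=10 germinated seeds, 35−11=24 non-germinating seeds.
Subtract the second batch: 10−6=4 germinated seeds and 24−7=17 non-germinating seeds.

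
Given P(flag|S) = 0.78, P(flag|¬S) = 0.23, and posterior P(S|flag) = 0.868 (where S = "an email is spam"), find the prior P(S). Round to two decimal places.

Bayes' rule in odds form gives O(S|E) = O(S)·[P(E|S)/P(E|¬S)], hence O(S) = O(S|E)/LR.
Posterior odds = 0.868/(1−0.868) = 6.5758. LR = 0.78/0.23 = 3.3913.
Prior odds = 6.5758/3.3913 = 1.9390, so P(S) = 1.9390/(1+1.9390) ≈ 0.66.

P(S) = 0.66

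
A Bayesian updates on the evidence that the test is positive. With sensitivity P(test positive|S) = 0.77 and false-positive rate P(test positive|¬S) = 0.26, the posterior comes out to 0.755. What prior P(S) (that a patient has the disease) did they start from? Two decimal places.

P(S) = 0.51

Bayes' rule in odds form gives O(S|E) = O(S)·[P(E|S)/P(E|¬S)], hence O(S) = O(S|E)/LR.
Posterior odds = 0.755/(1−0.755) = 3.0816. LR = 0.77/0.26 = 2.9615.
Prior odds = 3.0816/2.9615 = 1.0406, so P(S) = 1.0406/(1+1.0406) ≈ 0.51.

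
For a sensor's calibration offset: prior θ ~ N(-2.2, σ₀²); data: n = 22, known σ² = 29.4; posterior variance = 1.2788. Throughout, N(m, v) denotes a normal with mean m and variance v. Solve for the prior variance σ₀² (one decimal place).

Posterior precision equals prior precision plus data precision: 1/σ_n² = 1/σ₀² + n/σ².
So 1/σ₀² = 1/1.2788 − 22/29.4 = 0.781983 − 0.748299 = 0.033684.
Hence σ₀² = 1/0.033684 ≈ 29.7.

σ₀² = 29.7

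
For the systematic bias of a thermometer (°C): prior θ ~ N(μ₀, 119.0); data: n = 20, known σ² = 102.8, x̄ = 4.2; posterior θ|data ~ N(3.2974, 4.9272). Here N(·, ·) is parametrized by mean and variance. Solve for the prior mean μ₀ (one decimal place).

The posterior mean is a precision-weighted average: μ_n = (τ₀μ₀ + τ_data·x̄)/(τ₀+τ_data), with τ₀=1/σ₀² and τ_data=n/σ².
Here τ₀ = 1/119.0 = 0.008403 and τ_data = 20/102.8 = 0.194553, so τ_n = 0.202956.
Rearranging for μ₀: μ₀ = (μ_n·τ_n − τ_data·x̄)/τ₀ = (3.2974·0.202956 − 0.194553·4.2) / 0.008403 = -0.147895/0.008403 ≈ -17.6.

μ₀ = -17.6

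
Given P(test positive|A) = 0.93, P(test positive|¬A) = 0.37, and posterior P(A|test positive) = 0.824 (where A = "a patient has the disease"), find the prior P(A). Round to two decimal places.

P(A) = 0.65

Bayes' rule in odds form gives O(A|E) = O(A)·[P(E|A)/P(E|¬A)], hence O(A) = O(A|E)/LR.
Posterior odds = 0.824/(1−0.824) = 4.6818. LR = 0.93/0.37 = 2.5135.
Prior odds = 4.6818/2.5135 = 1.8627, so P(A) = 1.8627/(1+1.8627) ≈ 0.65.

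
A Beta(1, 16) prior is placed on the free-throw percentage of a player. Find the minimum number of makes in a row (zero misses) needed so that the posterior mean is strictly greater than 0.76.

k = 50

After k makes and 0 misses the posterior is Beta(1+k, 16), with mean (1+k)/(1+16+k).
Set (1+k)/(17+k) > 0.76 and solve: k > (0.76·17 − 1)/(1 − 0.76) = 49.667.
The smallest integer exceeding 49.667 is 50.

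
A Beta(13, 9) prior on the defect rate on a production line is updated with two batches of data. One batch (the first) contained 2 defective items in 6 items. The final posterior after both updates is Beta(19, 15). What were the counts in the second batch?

Sequential conjugate updates are equivalent to a single update on the pooled data, so total successes = posterior α − prior α and total failures = posterior β − prior β.
Total across both batches: 19−13=6 defective items, 15−9=6 good items.
Subtract the first batch: 6−2=4 defective items and 6−4=2 good items.

4 defective items and 2 good items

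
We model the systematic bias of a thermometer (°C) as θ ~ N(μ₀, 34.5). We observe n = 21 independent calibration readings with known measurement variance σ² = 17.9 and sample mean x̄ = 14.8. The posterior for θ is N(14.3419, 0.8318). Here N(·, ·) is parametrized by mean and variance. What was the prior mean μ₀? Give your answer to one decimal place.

With known observation variance, the Normal–Normal posterior has precision τ_n = τ₀ + n/σ² and mean μ_n = (τ₀μ₀ + (n/σ²)x̄)/τ_n.
Here τ₀ = 1/34.5 = 0.028986 and τ_data = 21/17.9 = 1.173184, so τ_n = 1.202170.
Rearranging for μ₀: μ₀ = (μ_n·τ_n − τ_data·x̄)/τ₀ = (14.3419·1.202170 − 1.173184·14.8) / 0.028986 = -0.121721/0.028986 ≈ -4.2.

μ₀ = -4.2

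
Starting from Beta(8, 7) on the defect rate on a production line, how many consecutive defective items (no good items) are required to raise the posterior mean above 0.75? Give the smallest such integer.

After k defective items and 0 good items the posterior is Beta(8+k, 7), with mean (8+k)/(8+7+k).
Set (8+k)/(15+k) > 0.75 and solve: k > (0.75·15 − 8)/(1 − 0.75) = 13.000.
The smallest integer exceeding 13.000 is 14, and checking k=14: (22)/(29) = 0.7586 > 0.75.

k = 14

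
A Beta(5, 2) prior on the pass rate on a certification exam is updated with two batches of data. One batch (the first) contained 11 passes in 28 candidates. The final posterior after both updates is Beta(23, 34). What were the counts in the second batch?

7 passes and 15 failures

Sequential conjugate updates are equivalent to a single update on the pooled data, so total successes = posterior α − prior α and total failures = posterior β − prior β.
Total across both batches: 23−5=18 passes, 34−2=32 failures.
Subtract the first batch: 18−11=7 passes and 32−17=15 failures.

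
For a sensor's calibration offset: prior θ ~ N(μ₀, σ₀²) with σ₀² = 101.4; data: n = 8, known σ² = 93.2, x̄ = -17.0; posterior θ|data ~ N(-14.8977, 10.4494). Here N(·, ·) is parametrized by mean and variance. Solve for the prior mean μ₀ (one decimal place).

With known observation variance, the Normal–Normal posterior has precision τ_n = τ₀ + n/σ² and mean μ_n = (τ₀μ₀ + (n/σ²)x̄)/τ_n.
Here τ₀ = 1/101.4 = 0.009862 and τ_data = 8/93.2 = 0.085837, so τ_n = 0.095699.
Rearranging for μ₀: μ₀ = (μ_n·τ_n − τ_data·x̄)/τ₀ = (-14.8977·0.095699 − 0.085837·-17.0) / 0.009862 = 0.033534/0.009862 ≈ 3.4.

μ₀ = 3.4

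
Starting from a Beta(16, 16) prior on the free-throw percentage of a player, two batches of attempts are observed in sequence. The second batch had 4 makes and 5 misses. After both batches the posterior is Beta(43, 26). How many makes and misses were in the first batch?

Sequential conjugate updates are equivalent to a single update on the pooled data, so total successes = posterior α − prior α and total failures = posterior β − prior β.
Total across both batches: 43−16=27 makes, 26−16=10 misses.
Subtract the second batch: 27−4=23 makes and 10−5=5 misses.

23 makes and 5 misses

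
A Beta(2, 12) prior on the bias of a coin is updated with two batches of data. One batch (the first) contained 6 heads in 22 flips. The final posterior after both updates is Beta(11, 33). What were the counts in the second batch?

3 heads and 5 tails

Sequential conjugate updates are equivalent to a single update on the pooled data, so total successes = posterior α − prior α and total failures = posterior β − prior β.
Total across both batches: 11−2=9 heads, 33−12=21 tails.
Subtract the first batch: 9−6=3 heads and 21−16=5 tails.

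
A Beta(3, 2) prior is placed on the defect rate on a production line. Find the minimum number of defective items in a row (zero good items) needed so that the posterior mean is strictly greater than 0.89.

k = 14

After k defective items and 0 good items the posterior is Beta(3+k, 2), with mean (3+k)/(3+2+k).
Set (3+k)/(5+k) > 0.89 and solve: k > (0.89·5 − 3)/(1 − 0.89) = 13.182.
The smallest integer exceeding 13.182 is 14, and checking k=14: (17)/(19) = 0.8947 > 0.89.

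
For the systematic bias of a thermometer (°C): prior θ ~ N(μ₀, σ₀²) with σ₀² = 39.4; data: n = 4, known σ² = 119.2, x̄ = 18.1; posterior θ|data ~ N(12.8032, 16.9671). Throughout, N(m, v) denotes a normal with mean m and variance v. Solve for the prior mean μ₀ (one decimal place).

μ₀ = 5.8

With known observation variance, the Normal–Normal posterior has precision τ_n = τ₀ + n/σ² and mean μ_n = (τ₀μ₀ + (n/σ²)x̄)/τ_n.
Here τ₀ = 1/39.4 = 0.025381 and τ_data = 4/119.2 = 0.033557, so τ_n = 0.058938.
Rearranging for μ₀: μ₀ = (μ_n·τ_n − τ_data·x̄)/τ₀ = (12.8032·0.058938 − 0.033557·18.1) / 0.025381 = 0.147213/0.025381 ≈ 5.8.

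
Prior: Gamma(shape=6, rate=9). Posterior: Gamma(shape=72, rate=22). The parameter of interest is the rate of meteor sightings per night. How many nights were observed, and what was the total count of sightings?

n = 13 nights with total 66 sightings

Gamma–Poisson conjugacy: posterior shape = α + Σxᵢ, posterior rate = β + n.
Matching: Σxᵢ = 72 − 6 = 66 and n = 22 − 9 = 13.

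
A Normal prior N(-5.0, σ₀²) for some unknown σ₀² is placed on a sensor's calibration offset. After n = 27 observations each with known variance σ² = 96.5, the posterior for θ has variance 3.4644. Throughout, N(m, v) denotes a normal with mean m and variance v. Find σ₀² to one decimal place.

σ₀² = 112.9

For the Normal–Normal model with known σ², precisions add: τ_n = τ₀ + n/σ².
So 1/σ₀² = 1/3.4644 − 27/96.5 = 0.288650 − 0.279793 = 0.008857.
Hence σ₀² = 1/0.008857 ≈ 112.9.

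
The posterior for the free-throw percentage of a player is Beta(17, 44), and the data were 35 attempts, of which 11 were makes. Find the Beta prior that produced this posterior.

Beta(6, 20)

Beta is conjugate to the binomial likelihood: posterior = Beta(α+s, β+f).
Subtract the data counts: 17−11=6, 44−24=20.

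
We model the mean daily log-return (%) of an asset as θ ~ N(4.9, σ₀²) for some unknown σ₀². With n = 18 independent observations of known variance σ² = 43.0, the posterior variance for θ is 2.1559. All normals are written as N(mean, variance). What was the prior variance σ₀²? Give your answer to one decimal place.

For the Normal–Normal model with known σ², precisions add: τ_n = τ₀ + n/σ².
So 1/σ₀² = 1/2.1559 − 18/43.0 = 0.463843 − 0.418605 = 0.045238.
Hence σ₀² = 1/0.045238 ≈ 22.1.

σ₀² = 22.1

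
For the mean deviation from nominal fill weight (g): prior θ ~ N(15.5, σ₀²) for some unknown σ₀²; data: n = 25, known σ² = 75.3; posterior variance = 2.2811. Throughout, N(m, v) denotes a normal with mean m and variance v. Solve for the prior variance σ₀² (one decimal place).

σ₀² = 9.4

Posterior precision equals prior precision plus data precision: 1/σ_n² = 1/σ₀² + n/σ².
So 1/σ₀² = 1/2.2811 − 25/75.3 = 0.438385 − 0.332005 = 0.106380.
Hence σ₀² = 1/0.106380 ≈ 9.4.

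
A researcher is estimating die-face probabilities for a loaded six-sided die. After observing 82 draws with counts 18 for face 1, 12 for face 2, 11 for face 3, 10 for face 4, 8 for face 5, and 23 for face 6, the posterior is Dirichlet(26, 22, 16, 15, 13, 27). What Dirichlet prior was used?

Dirichlet(8, 10, 5, 5, 5, 4)

For a Dirichlet(α) prior with multinomial counts c, the posterior is Dirichlet(α + c) componentwise.
Subtract each count from the matching posterior parameter: 26−18=8, 22−12=10, 16−11=5, 15−10=5, 13−8=5, 27−23=4.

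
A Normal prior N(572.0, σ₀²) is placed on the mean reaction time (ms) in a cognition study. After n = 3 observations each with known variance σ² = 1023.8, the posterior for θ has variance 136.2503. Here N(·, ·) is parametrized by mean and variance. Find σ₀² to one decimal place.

σ₀² = 226.8

For the Normal–Normal model with known σ², precisions add: τ_n = τ₀ + n/σ².
So 1/σ₀² = 1/136.2503 − 3/1023.8 = 0.007339 − 0.002930 = 0.004409.
Hence σ₀² = 1/0.004409 ≈ 226.8.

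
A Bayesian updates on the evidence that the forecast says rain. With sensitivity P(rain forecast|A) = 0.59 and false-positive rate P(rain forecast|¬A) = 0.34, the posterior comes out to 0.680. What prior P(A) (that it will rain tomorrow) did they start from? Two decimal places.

P(A) = 0.55

In odds form, posterior odds = prior odds × likelihood ratio, so prior odds = posterior odds ÷ LR.
Posterior odds = 0.680/(1−0.680) = 2.1250. LR = 0.59/0.34 = 1.7353.
Prior odds = 2.1250/1.7353 = 1.2246, so P(A) = 1.2246/(1+1.2246) ≈ 0.55.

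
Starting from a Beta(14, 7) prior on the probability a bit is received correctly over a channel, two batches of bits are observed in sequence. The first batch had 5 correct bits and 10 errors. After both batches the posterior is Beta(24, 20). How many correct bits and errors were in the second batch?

Because Beta–binomial updating is additive in the counts, the combined data contributed (α_post−α_prior, β_post−β_prior) successes and failures.
Total across both batches: 24−14=10 correct bits, 20−7=13 errors.
Subtract the first batch: 10−5=5 correct bits and 13−10=3 errors.

5 correct bits and 3 errors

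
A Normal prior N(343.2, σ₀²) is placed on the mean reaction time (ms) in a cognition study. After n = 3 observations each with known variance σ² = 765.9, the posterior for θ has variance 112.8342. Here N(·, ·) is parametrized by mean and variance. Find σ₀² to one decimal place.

For the Normal–Normal model with known σ², precisions add: τ_n = τ₀ + n/σ².
So 1/σ₀² = 1/112.8342 − 3/765.9 = 0.008863 − 0.003917 = 0.004946.
Hence σ₀² = 1/0.004946 ≈ 202.2.

σ₀² = 202.2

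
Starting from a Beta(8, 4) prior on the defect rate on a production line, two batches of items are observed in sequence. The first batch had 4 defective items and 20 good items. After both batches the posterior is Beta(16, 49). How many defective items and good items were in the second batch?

4 defective items and 25 good items

Because Beta–binomial updating is additive in the counts, the combined data contributed (α_post−α_prior, β_post−β_prior) successes and failures.
Total across both batches: 16−8=8 defective items, 49−4=45 good items.
Subtract the first batch: 8−4=4 defective items and 45−20=25 good items.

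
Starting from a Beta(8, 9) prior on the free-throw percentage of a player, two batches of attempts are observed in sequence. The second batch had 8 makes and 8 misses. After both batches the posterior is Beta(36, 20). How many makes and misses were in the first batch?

Sequential conjugate updates are equivalent to a single update on the pooled data, so total successes = posterior α − prior α and total failures = posterior β − prior β.
Total across both batches: 36−8=28 makes, 20−9=11 misses.
Subtract the second batch: 28−8=20 makes and 11−8=3 misses.

20 makes and 3 misses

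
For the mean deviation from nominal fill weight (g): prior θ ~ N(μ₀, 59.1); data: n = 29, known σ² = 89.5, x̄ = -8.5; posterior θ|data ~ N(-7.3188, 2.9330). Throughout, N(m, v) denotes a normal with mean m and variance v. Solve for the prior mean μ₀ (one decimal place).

The posterior mean is a precision-weighted average: μ_n = (τ₀μ₀ + τ_data·x̄)/(τ₀+τ_data), with τ₀=1/σ₀² and τ_data=n/σ².
Here τ₀ = 1/59.1 = 0.016920 and τ_data = 29/89.5 = 0.324022, so τ_n = 0.340942.
Rearranging for μ₀: μ₀ = (μ_n·τ_n − τ_data·x̄)/τ₀ = (-7.3188·0.340942 − 0.324022·-8.5) / 0.016920 = 0.258901/0.016920 ≈ 15.3.

μ₀ = 15.3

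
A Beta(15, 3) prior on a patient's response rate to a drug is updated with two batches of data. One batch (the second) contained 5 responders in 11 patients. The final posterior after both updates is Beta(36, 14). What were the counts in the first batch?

Sequential conjugate updates are equivalent to a single update on the pooled data, so total successes = posterior α − prior α and total failures = posterior β − prior β.
Total across both batches: 36−15=21 responders, 14−3=11 non-responders.
Subtract the second batch: 21−5=16 responders and 11−6=5 non-responders.

16 responders and 5 non-responders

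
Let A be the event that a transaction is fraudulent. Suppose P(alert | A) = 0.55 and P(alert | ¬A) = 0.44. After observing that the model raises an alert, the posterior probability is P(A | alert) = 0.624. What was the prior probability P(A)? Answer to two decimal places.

P(A) = 0.57

Bayes' rule in odds form gives O(A|E) = O(A)·[P(E|A)/P(E|¬A)], hence O(A) = O(A|E)/LR.
Posterior odds = 0.624/(1−0.624) = 1.6596. LR = 0.55/0.44 = 1.2500.
Prior odds = 1.6596/1.2500 = 1.3277, so P(A) = 1.3277/(1+1.3277) ≈ 0.57.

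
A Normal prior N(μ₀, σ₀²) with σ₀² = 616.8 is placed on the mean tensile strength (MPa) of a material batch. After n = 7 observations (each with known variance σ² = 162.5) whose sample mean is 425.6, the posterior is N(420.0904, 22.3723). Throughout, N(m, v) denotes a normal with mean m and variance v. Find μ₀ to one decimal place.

μ₀ = 273.7

With known observation variance, the Normal–Normal posterior has precision τ_n = τ₀ + n/σ² and mean μ_n = (τ₀μ₀ + (n/σ²)x̄)/τ_n.
Here τ₀ = 1/616.8 = 0.001621 and τ_data = 7/162.5 = 0.043077, so τ_n = 0.044698.
Rearranging for μ₀: μ₀ = (μ_n·τ_n − τ_data·x̄)/τ₀ = (420.0904·0.044698 − 0.043077·425.6) / 0.001621 = 0.443629/0.001621 ≈ 273.7.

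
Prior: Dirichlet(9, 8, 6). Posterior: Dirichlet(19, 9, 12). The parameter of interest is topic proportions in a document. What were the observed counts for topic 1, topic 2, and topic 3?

counts (10, 1, 6)

For a Dirichlet(α) prior with multinomial counts c, the posterior is Dirichlet(α + c) componentwise.
Counts are posterior − prior componentwise: 19−9=10, 9−8=1, 12−6=6.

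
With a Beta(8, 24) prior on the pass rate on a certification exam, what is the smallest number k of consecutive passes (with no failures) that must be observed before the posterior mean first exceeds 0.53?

After k passes and 0 failures the posterior is Beta(8+k, 24), with mean (8+k)/(8+24+k).
Set (8+k)/(32+k) > 0.53 and solve: k > (0.53·32 − 8)/(1 − 0.53) = 19.064.
The smallest integer exceeding 19.064 is 20, and checking k=20: (28)/(52) = 0.5385 > 0.53.

k = 20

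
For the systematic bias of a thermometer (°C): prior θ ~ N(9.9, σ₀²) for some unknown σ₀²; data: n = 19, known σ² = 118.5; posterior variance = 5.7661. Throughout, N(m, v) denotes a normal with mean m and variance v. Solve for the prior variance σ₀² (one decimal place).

σ₀² = 76.4

Posterior precision equals prior precision plus data precision: 1/σ_n² = 1/σ₀² + n/σ².
So 1/σ₀² = 1/5.7661 − 19/118.5 = 0.173427 − 0.160338 = 0.013089.
Hence σ₀² = 1/0.013089 ≈ 76.4.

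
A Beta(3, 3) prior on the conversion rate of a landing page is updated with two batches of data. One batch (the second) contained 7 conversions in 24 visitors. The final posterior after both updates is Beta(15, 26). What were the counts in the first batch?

5 conversions and 6 bounces

Sequential conjugate updates are equivalent to a single update on the pooled data, so total successes = posterior α − prior α and total failures = posterior β − prior β.
Total across both batches: 15−3=12 conversions, 26−3=23 bounces.
Subtract the second batch: 12−7=5 conversions and 23−17=6 bounces.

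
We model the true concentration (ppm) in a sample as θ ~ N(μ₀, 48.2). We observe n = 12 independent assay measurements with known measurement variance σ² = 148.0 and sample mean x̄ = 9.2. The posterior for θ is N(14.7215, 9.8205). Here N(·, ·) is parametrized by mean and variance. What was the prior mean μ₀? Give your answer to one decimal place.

μ₀ = 36.3

With known observation variance, the Normal–Normal posterior has precision τ_n = τ₀ + n/σ² and mean μ_n = (τ₀μ₀ + (n/σ²)x̄)/τ_n.
Here τ₀ = 1/48.2 = 0.020747 and τ_data = 12/148.0 = 0.081081, so τ_n = 0.101828.
Rearranging for μ₀: μ₀ = (μ_n·τ_n − τ_data·x̄)/τ₀ = (14.7215·0.101828 − 0.081081·9.2) / 0.020747 = 0.753116/0.020747 ≈ 36.3.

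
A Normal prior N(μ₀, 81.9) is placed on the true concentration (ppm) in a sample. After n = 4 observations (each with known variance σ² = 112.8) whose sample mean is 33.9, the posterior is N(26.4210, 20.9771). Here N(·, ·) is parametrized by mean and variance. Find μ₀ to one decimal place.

With known observation variance, the Normal–Normal posterior has precision τ_n = τ₀ + n/σ² and mean μ_n = (τ₀μ₀ + (n/σ²)x̄)/τ_n.
Here τ₀ = 1/81.9 = 0.012210 and τ_data = 4/112.8 = 0.035461, so τ_n = 0.047671.
Rearranging for μ₀: μ₀ = (μ_n·τ_n − τ_data·x̄)/τ₀ = (26.4210·0.047671 − 0.035461·33.9) / 0.012210 = 0.057388/0.012210 ≈ 4.7.

μ₀ = 4.7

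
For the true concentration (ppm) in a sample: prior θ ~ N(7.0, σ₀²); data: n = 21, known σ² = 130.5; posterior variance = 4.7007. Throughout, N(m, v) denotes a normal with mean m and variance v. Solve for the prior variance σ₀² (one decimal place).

σ₀² = 19.3

Posterior precision equals prior precision plus data precision: 1/σ_n² = 1/σ₀² + n/σ².
So 1/σ₀² = 1/4.7007 − 21/130.5 = 0.212734 − 0.160920 = 0.051814.
Hence σ₀² = 1/0.051814 ≈ 19.3.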